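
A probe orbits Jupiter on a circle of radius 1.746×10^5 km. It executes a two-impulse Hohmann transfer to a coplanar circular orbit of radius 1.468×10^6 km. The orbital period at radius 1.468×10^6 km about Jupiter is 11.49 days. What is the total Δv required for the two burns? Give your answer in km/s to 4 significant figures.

From Kepler's third law T² = 4π²r³/μ at r = 1.468×10^6 km, T = 11.49 days = 11.49 × 86400 s = 9.92736×10^5 s: μ = 4π²r³/T² = 1.26727×10^8 km³/s².
The Hohmann ellipse has a_t = (r₁ + r₂)/2 = 8.213×10^5 km.
Circular speed at r₁: v₁ = √(μ/r₁) = √(1.26727×10^8/1.746×10^5) = 26.9410 km/s.
Transfer-orbit speed at r₁ (vis-viva): v_p = √[μ(2/r₁ − 1/a_t)] = 36.0185 km/s.
First burn Δv₁ = |v_p − v₁| = 9.0775 km/s.
Circular speed at r₂: v₂ = √(μ/r₂) = 9.2912 km/s.
Transfer-orbit speed at r₂: v_a = √[μ(2/r₂ − 1/a_t)] = 4.2839 km/s.
Second burn Δv₂ = |v₂ − v_a| = 5.0073 km/s.
Total Δv = Δv₁ + Δv₂ = 14.08 km/s.

Δv = 14.08 km/s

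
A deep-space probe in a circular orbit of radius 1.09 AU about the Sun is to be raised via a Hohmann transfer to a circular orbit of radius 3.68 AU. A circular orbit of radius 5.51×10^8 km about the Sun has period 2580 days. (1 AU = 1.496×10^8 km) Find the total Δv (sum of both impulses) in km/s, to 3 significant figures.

From Kepler's third law T² = 4π²r³/μ at r = 5.51×10^8 km, T = 2580 days = 2580 × 86400 s = 2.22912×10^8 s: μ = 4π²r³/T² = 1.32907×10^11 km³/s².
In km: r₁ = 1.09 × 1.496×10^8 = 1.63064×10^8 km; r₂ = 3.68 × 1.496×10^8 = 5.50528×10^8 km.
The Hohmann ellipse has a_t = (r₁ + r₂)/2 = 3.56796×10^8 km.
Circular speed at r₁: v₁ = √(μ/r₁) = √(1.32907×10^11/1.63064×10^8) = 28.549 km/s.
Transfer-orbit speed at r₁ (vis-viva): v_p = √[μ(2/r₁ − 1/a_t)] = 35.463 km/s.
First burn Δv₁ = |v_p − v₁| = 6.914 km/s.
Circular speed at r₂: v₂ = √(μ/r₂) = 15.538 km/s.
Transfer-orbit speed at r₂: v_a = √[μ(2/r₂ − 1/a_t)] = 10.504 km/s.
Second burn Δv₂ = |v₂ − v_a| = 5.034 km/s.
Δv = Δv₁ + Δv₂ = 6.914 + 5.034 = 11.95 km/s.

Δv = 11.9 km/s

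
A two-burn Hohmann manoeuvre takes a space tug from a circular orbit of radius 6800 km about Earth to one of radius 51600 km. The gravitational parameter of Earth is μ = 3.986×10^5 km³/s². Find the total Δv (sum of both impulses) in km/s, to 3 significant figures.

Δv = 3.96 km/s

Semi-major axis of the transfer orbit: a_t = (6800 + 51600)/2 = 29200 km.
At r₁ the circular-orbit speed is v₁ = √(μ/r₁) = 7.6562162 km/s.
On the transfer ellipse at r₁, v² = μ(2/r − 1/a) gives v_p = √[μ(2/r₁ − 1/a_t)] = 10.177652 km/s.
First burn Δv₁ = |v_p − v₁| = 2.52144 km/s.
At r₂, v₂ = √(μ/r₂) = 2.77935 km/s.
Transfer-orbit speed at r₂: v_a = √[μ(2/r₂ − 1/a_t)] = 1.34124 km/s.
Second burn Δv₂ = |v₂ − v_a| = 1.43811 km/s.
Δv = Δv₁ + Δv₂ = 2.52144 + 1.43811 = 3.960 km/s.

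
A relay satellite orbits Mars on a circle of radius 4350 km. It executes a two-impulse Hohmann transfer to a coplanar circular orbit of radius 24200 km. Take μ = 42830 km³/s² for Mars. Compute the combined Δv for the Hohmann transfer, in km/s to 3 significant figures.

Δv = 1.54 km/s

Semi-major axis of the transfer orbit: a_t = (4350 + 24200)/2 = 14275 km.
Circular speed at r₁: v₁ = √(μ/r₁) = √(42830/4350) = 3.1378 km/s.
Transfer-orbit speed at r₁ (vis-viva): v_p = √[μ(2/r₁ − 1/a_t)] = 4.0855 km/s.
First burn Δv₁ = |v_p − v₁| = 0.9477 km/s.
Circular speed at r₂: v₂ = √(μ/r₂) = 1.3304 km/s.
Transfer-orbit speed at r₂: v_a = √[μ(2/r₂ − 1/a_t)] = 0.73438 km/s.
Second burn Δv₂ = |v₂ − v_a| = 0.5960 km/s.
Total Δv = Δv₁ + Δv₂ = 1.544 km/s.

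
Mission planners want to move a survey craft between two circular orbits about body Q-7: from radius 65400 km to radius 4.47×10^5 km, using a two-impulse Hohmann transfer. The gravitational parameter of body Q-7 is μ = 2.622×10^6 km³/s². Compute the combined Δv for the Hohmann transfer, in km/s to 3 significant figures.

Δv = 3.23 km/s

Transfer-ellipse semi-major axis a_t = (r₁ + r₂)/2 = (65400 + 4.470×10^5)/2 = 2.562×10^5 km.
Circular speed at r₁: v₁ = √(μ/r₁) = √(2.622×10^6/65400) = 6.332 km/s.
Transfer-orbit speed at r₁ (vis-viva): v_p = √[μ(2/r₁ − 1/a_t)] = 8.364 km/s.
First burn Δv₁ = |v_p − v₁| = 2.032 km/s.
At r₂, v₂ = √(μ/r₂) = 2.422 km/s.
Transfer-orbit speed at r₂: v_a = √[μ(2/r₂ − 1/a_t)] = 1.224 km/s.
Second burn Δv₂ = |v₂ − v_a| = 1.198 km/s.
Total Δv = Δv₁ + Δv₂ = 3.230 km/s.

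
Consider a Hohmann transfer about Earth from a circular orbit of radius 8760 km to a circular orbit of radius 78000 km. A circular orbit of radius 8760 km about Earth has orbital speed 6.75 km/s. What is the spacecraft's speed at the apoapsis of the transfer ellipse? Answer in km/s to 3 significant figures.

v = 1.02 km/s

From the circular-orbit relation v² = μ/r at r = 8760 km: μ = v²r = (6.75)² × 8760 = 3.99128×10^5 km³/s².
Transfer-ellipse semi-major axis a_t = (r₁ + r₂)/2 = (8760 + 78000)/2 = 43380 km.
The apoapsis of the transfer ellipse is at r = 78000 km.
Vis-viva: v = √[μ(2/r − 1/a_t)] = √[3.99128×10^5 × (2/78000 − 1/43380)] = 1.017 km/s.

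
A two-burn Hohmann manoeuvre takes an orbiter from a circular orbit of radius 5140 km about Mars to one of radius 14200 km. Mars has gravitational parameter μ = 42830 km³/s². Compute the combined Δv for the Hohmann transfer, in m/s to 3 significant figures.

Transfer-ellipse semi-major axis a_t = (r₁ + r₂)/2 = (5140 + 14200)/2 = 9670 km.
At r₁ the circular-orbit speed is v₁ = √(μ/r₁) = 2.8866 km/s.
On the transfer ellipse at r₁, vis-viva equation gives v_p = √[μ(2/r₁ − 1/a_t)] = 3.4980 km/s.
First burn Δv₁ = |v_p − v₁| = 0.6114 km/s.
At r₂, v₂ = √(μ/r₂) = 1.7367 km/s.
Transfer-orbit speed at r₂: v_a = √[μ(2/r₂ − 1/a_t)] = 1.2662 km/s.
Second burn Δv₂ = |v₂ − v_a| = 0.4705 km/s.
Total Δv = Δv₁ + Δv₂ = 1.082 km/s.

Δv = 1080 m/s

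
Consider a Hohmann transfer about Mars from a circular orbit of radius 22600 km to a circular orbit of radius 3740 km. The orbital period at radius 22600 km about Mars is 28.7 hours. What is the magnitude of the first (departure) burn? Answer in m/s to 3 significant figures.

From Kepler's third law T² = 4π²r³/μ at r = 22600 km, T = 28.7 hours = 28.7 × 3600 s = 1.0332×10^5 s: μ = 4π²r³/T² = 42689.0 km³/s².
The Hohmann ellipse has a_t = (r₁ + r₂)/2 = 13170 km.
Circular speed at r = 22600 km: v_c = √(μ/r) = 1.3744 km/s.
Transfer-orbit speed at the same r (vis-viva, a = a_t): v_t = √[μ(2/r − 1/a_t)] = 0.73240 km/s.
Δv₁ = |v_t − v_c| = |0.73240 − 1.3744| = 0.6420 km/s.

Δv₁ = 642 m/s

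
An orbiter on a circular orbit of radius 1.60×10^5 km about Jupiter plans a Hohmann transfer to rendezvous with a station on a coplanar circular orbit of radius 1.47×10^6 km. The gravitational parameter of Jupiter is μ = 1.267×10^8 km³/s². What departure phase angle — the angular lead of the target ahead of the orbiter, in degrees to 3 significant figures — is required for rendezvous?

Transfer-ellipse semi-major axis a_t = (r₁ + r₂)/2 = (1.600×10^5 + 1.470×10^6)/2 = 8.150×10^5 km.
The half-period of the transfer ellipse is t = π√(a_t³/μ) = 2.054×10^5 s.
The target's mean motion on its circular orbit is ω₂ = √(μ/r₂³) = 6.316×10^-6 rad/s.
Angle swept by the target during transfer: ω₂·t = 1.297 rad = 74.31°.
Arrival is 180° from departure on the ellipse, so φ = 180° − 74.31° = 106°.

φ = 106°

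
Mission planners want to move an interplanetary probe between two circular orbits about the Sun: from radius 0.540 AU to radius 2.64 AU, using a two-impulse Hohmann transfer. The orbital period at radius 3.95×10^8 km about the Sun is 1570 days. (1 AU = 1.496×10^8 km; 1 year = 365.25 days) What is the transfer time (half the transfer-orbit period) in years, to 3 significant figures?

t = 1.00 years

From Kepler's third law T² = 4π²r³/μ at r = 3.95×10^8 km, T = 1570 days = 1570 × 86400 s = 1.35648×10^8 s: μ = 4π²r³/T² = 1.32228×10^11 km³/s².
In km: r₁ = 0.540 × 1.496×10^8 = 8.0784×10^7 km; r₂ = 2.64 × 1.496×10^8 = 3.94944×10^8 km.
The Hohmann ellipse has a_t = (r₁ + r₂)/2 = 2.37864×10^8 km.
Half the transfer-orbit period gives t = π√(a_t³/μ) = 3.169×10^7 s.
Converting: 3.169×10^7 s ÷ 3.15576×10^7 s/year (365.25 × 86400) = 1.00 years.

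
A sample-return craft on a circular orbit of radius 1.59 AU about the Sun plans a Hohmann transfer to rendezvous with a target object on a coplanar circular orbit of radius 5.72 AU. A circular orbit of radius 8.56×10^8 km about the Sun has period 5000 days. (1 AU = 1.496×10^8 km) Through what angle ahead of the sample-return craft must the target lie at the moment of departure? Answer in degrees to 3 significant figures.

φ = 88.1°

From Kepler's third law T² = 4π²r³/μ at r = 8.56×10^8 km, T = 5000 days = 5000 × 86400 s = 4.320×10^8 s: μ = 4π²r³/T² = 1.32682×10^11 km³/s².
In km: r₁ = 1.59 × 1.496×10^8 = 2.37864×10^8 km; r₂ = 5.72 × 1.496×10^8 = 8.55712×10^8 km.
Transfer-ellipse semi-major axis a_t = (r₁ + r₂)/2 = (2.37864×10^8 + 8.55712×10^8)/2 = 5.46788×10^8 km.
Transfer time t = π√(a_t³/μ) = 1.10274×10^8 s.
The target's mean motion on its circular orbit is ω₂ = √(μ/r₂³) = 1.45518×10^-8 rad/s.
Angle swept by the target during transfer: ω₂·t = 1.6047 rad = 91.94°.
The sample-return craft traverses 180° on the transfer ellipse, so the target must lead by 180° − 91.94° = 88.1°.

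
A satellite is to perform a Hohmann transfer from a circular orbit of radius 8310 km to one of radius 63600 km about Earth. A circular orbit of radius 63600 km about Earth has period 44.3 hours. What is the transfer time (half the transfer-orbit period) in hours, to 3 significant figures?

From Kepler's third law T² = 4π²r³/μ at r = 63600 km, T = 44.3 hours = 44.3 × 3600 s = 1.5948×10^5 s: μ = 4π²r³/T² = 3.99318×10^5 km³/s².
Transfer-ellipse semi-major axis a_t = (r₁ + r₂)/2 = (8310 + 63600)/2 = 35955 km.
By Kepler's third law the transfer-orbit period is T = 2π√(a_t³/μ), so t = T/2 = 33895 s.
Converting: 33895 s ÷ 3600 s/hour = 9.42 hours.

t = 9.42 hours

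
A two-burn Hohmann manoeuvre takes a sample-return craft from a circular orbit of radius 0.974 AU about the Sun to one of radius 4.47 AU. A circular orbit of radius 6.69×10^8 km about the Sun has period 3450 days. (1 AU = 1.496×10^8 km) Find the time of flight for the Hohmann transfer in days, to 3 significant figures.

t = 819 days

From Kepler's third law T² = 4π²r³/μ at r = 6.69×10^8 km, T = 3450 days = 3450 × 86400 s = 2.9808×10^8 s: μ = 4π²r³/T² = 1.33037×10^11 km³/s².
In km: r₁ = 0.974 × 1.496×10^8 = 1.457104×10^8 km; r₂ = 4.47 × 1.496×10^8 = 6.68712×10^8 km.
The Hohmann ellipse has a_t = (r₁ + r₂)/2 = 4.072112×10^8 km.
Half the transfer-orbit period gives t = π√(a_t³/μ) = 7.078×10^7 s.
Converting: 7.078×10^7 s ÷ 86400 s/day = 819 days.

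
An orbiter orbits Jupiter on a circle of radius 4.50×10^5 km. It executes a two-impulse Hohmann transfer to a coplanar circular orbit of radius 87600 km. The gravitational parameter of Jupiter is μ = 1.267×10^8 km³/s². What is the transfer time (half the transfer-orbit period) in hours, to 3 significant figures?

t = 10.8 hours

Transfer-ellipse semi-major axis a_t = (r₁ + r₂)/2 = (4.500×10^5 + 87600)/2 = 2.688×10^5 km.
By Kepler's third law the transfer-orbit period is T = 2π√(a_t³/μ), so t = T/2 = 38900 s.
Converting: 38900 s ÷ 3600 s/hour = 10.8 hours.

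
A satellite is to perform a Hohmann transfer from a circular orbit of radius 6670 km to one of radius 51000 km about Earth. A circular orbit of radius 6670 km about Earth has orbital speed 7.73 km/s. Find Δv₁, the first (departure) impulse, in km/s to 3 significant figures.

Δv₁ = 2.55 km/s

From the circular-orbit relation v² = μ/r at r = 6670 km: μ = v²r = (7.73)² × 6670 = 3.98552×10^5 km³/s².
Transfer-ellipse semi-major axis a_t = (r₁ + r₂)/2 = (6670 + 51000)/2 = 28835 km.
On the circular orbit at r = 6670 km, v_c = √(μ/r) = 7.730 km/s.
Transfer-orbit speed at the same r (vis-viva, a = a_t): v_t = √[μ(2/r − 1/a_t)] = 10.28 km/s.
Δv₁ = |v_t − v_c| = |10.28 − 7.730| = 2.550 km/s.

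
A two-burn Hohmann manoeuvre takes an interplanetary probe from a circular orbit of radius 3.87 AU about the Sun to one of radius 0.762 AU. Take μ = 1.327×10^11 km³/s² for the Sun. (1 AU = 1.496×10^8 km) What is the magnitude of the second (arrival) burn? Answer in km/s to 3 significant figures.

In km: r₁ = 3.87 × 1.496×10^8 = 5.78952×10^8 km; r₂ = 0.762 × 1.496×10^8 = 1.139952×10^8 km.
Transfer-ellipse semi-major axis a_t = (r₁ + r₂)/2 = (5.78952×10^8 + 1.139952×10^8)/2 = 3.464736×10^8 km.
Circular speed at r = 1.139952×10^8 km: v_c = √(μ/r) = 34.119 km/s.
Vis-viva on the transfer ellipse at r = 1.139952×10^8 km gives v_t = √[μ(2/r − 1/a_t)] = 44.104 km/s.
Δv₂ = |v_t − v_c| = |44.104 − 34.119| = 9.985 km/s.

Δv₂ = 9.99 km/s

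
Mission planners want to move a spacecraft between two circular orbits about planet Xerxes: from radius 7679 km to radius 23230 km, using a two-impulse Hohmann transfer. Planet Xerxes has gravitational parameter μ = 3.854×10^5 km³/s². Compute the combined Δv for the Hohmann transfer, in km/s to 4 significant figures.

Δv = 2.803 km/s

The Hohmann ellipse has a_t = (r₁ + r₂)/2 = 15454.5 km.
Circular speed at r₁: v₁ = √(μ/r₁) = √(3.854×10^5/7679) = 7.0844 km/s.
Transfer-orbit speed at r₁ (vis-viva equation): v_p = √[μ(2/r₁ − 1/a_t)] = 8.6856 km/s.
First burn Δv₁ = |v_p − v₁| = 1.601 km/s.
At r₂, v₂ = √(μ/r₂) = 4.073 km/s.
Transfer-orbit speed at r₂: v_a = √[μ(2/r₂ − 1/a_t)] = 2.871 km/s.
Second burn Δv₂ = |v₂ − v_a| = 1.202 km/s.
Δv = Δv₁ + Δv₂ = 1.601 + 1.202 = 2.803 km/s.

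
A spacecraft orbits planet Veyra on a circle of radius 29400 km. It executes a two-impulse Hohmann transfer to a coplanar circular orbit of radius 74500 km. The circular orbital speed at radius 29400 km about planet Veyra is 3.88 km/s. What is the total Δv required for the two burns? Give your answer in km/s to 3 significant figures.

Δv = 1.37 km/s

From the circular-orbit relation v² = μ/r at r = 29400 km: μ = v²r = (3.88)² × 29400 = 4.42599×10^5 km³/s².
The Hohmann ellipse has a_t = (r₁ + r₂)/2 = 51950 km.
At r₁ the circular-orbit speed is v₁ = √(μ/r₁) = 3.8800 km/s.
Transfer-orbit speed at r₁ (v² = μ(2/r − 1/a)): v_p = √[μ(2/r₁ − 1/a_t)] = 4.6464 km/s.
First burn Δv₁ = |v_p − v₁| = 0.7664 km/s.
Circular speed at r₂: v₂ = √(μ/r₂) = 2.4374 km/s.
Transfer-orbit speed at r₂: v_a = √[μ(2/r₂ − 1/a_t)] = 1.8336 km/s.
Second burn Δv₂ = |v₂ − v_a| = 0.6038 km/s.
Δv = Δv₁ + Δv₂ = 0.7664 + 0.6038 = 1.370 km/s.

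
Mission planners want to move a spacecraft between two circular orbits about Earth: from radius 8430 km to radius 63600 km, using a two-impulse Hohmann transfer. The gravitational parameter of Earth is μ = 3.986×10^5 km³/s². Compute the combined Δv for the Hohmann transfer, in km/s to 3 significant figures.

The Hohmann ellipse has a_t = (r₁ + r₂)/2 = 36015 km.
At r₁ the circular-orbit speed is v₁ = √(μ/r₁) = 6.876 km/s.
On the transfer ellipse at r₁, vis-viva gives v_p = √[μ(2/r₁ − 1/a_t)] = 9.138 km/s.
First burn Δv₁ = |v_p − v₁| = 2.262 km/s.
At r₂, v₂ = √(μ/r₂) = 2.503 km/s.
Transfer-orbit speed at r₂: v_a = √[μ(2/r₂ − 1/a_t)] = 1.211 km/s.
Second burn Δv₂ = |v₂ − v_a| = 1.292 km/s.
Δv = Δv₁ + Δv₂ = 2.262 + 1.292 = 3.554 km/s.

Δv = 3.55 km/s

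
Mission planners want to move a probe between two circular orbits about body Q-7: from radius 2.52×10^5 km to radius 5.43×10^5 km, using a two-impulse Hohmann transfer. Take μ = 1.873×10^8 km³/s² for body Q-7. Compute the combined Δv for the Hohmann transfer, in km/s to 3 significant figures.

Semi-major axis of the transfer orbit: a_t = (2.520×10^5 + 5.430×10^5)/2 = 3.975×10^5 km.
Circular speed at r₁: v₁ = √(μ/r₁) = √(1.873×10^8/2.520×10^5) = 27.263 km/s.
On the transfer ellipse at r₁, vis-viva equation gives v_p = √[μ(2/r₁ − 1/a_t)] = 31.864 km/s.
First burn Δv₁ = |v_p − v₁| = 4.601 km/s.
Circular speed at r₂: v₂ = √(μ/r₂) = 18.5724 km/s.
Transfer-orbit speed at r₂: v_a = √[μ(2/r₂ − 1/a_t)] = 14.7877 km/s.
Second burn Δv₂ = |v₂ − v_a| = 3.785 km/s.
Total Δv = Δv₁ + Δv₂ = 8.386 km/s.

Δv = 8.39 km/s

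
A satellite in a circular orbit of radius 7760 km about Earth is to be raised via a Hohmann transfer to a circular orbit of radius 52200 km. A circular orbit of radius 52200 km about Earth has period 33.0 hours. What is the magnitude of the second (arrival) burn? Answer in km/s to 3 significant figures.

From Kepler's third law T² = 4π²r³/μ at r = 52200 km, T = 33.0 hours = 33.0 × 3600 s = 1.188×10^5 s: μ = 4π²r³/T² = 3.97867×10^5 km³/s².
Semi-major axis of the transfer orbit: a_t = (7760 + 52200)/2 = 29980 km.
Circular speed at r = 52200 km: v_c = √(μ/r) = 2.761 km/s.
Vis-viva on the transfer ellipse at r = 52200 km gives v_t = √[μ(2/r − 1/a_t)] = 1.405 km/s.
Δv₂ = |v_t − v_c| = |1.405 − 2.761| = 1.356 km/s.

Δv₂ = 1.36 km/s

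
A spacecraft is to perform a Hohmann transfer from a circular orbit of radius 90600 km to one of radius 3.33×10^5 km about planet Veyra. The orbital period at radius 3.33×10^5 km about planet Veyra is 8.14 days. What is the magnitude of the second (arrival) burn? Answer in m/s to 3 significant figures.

From Kepler's third law T² = 4π²r³/μ at r = 3.33×10^5 km, T = 8.14 days = 8.14 × 86400 s = 7.03296×10^5 s: μ = 4π²r³/T² = 2.94724×10^6 km³/s².
Transfer-ellipse semi-major axis a_t = (r₁ + r₂)/2 = (90600 + 3.330×10^5)/2 = 2.118×10^5 km.
On the circular orbit at r = 3.330×10^5 km, v_c = √(μ/r) = 2.975 km/s.
Vis-viva on the transfer ellipse at r = 3.330×10^5 km gives v_t = √[μ(2/r − 1/a_t)] = 1.946 km/s.
Δv₂ = |v_t − v_c| = |1.946 − 2.975| = 1.029 km/s.

Δv₂ = 1030 m/s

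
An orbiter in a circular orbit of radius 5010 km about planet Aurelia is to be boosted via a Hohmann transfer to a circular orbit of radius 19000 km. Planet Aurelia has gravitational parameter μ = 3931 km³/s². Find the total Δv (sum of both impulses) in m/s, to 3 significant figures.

The Hohmann ellipse has a_t = (r₁ + r₂)/2 = 12005 km.
At r₁ the circular-orbit speed is v₁ = √(μ/r₁) = 0.88579 km/s.
Transfer-orbit speed at r₁ (vis-viva): v_p = √[μ(2/r₁ − 1/a_t)] = 1.1144 km/s.
First burn Δv₁ = |v_p − v₁| = 0.2286 km/s.
At r₂, v₂ = √(μ/r₂) = 0.45486 km/s.
Transfer-orbit speed at r₂: v_a = √[μ(2/r₂ − 1/a_t)] = 0.29384 km/s.
Second burn Δv₂ = |v₂ − v_a| = 0.1610 km/s.
Total Δv = Δv₁ + Δv₂ = 0.3896 km/s.

Δv = 390 m/s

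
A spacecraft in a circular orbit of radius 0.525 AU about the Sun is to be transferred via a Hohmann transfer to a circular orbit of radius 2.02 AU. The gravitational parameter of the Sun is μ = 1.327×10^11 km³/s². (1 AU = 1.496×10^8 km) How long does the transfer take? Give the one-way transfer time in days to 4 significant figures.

t = 262.2 days

In km: r₁ = 0.525 × 1.496×10^8 = 7.854×10^7 km; r₂ = 2.02 × 1.496×10^8 = 3.02192×10^8 km.
Transfer-ellipse semi-major axis a_t = (r₁ + r₂)/2 = (7.854×10^7 + 3.02192×10^8)/2 = 1.90366×10^8 km.
Transfer time t = π√(a_t³/μ) = π√((1.90366×10^8)³ / 1.327×10^11) = 2.265×10^7 s.
Converting: 2.265×10^7 s ÷ 86400 s/day = 262.2 days.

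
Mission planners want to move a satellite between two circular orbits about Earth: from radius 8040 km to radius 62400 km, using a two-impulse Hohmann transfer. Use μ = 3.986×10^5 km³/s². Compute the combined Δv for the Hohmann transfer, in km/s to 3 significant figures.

Δv = 3.65 km/s

Transfer-ellipse semi-major axis a_t = (r₁ + r₂)/2 = (8040 + 62400)/2 = 35220 km.
Circular speed at r₁: v₁ = √(μ/r₁) = √(3.986×10^5/8040) = 7.041 km/s.
Transfer-orbit speed at r₁ (vis-viva equation): v_p = √[μ(2/r₁ − 1/a_t)] = 9.372 km/s.
First burn Δv₁ = |v_p − v₁| = 2.331 km/s.
Circular speed at r₂: v₂ = √(μ/r₂) = 2.5274 km/s.
Transfer-orbit speed at r₂: v_a = √[μ(2/r₂ − 1/a_t)] = 1.2076 km/s.
Second burn Δv₂ = |v₂ − v_a| = 1.320 km/s.
Total Δv = Δv₁ + Δv₂ = 3.651 km/s.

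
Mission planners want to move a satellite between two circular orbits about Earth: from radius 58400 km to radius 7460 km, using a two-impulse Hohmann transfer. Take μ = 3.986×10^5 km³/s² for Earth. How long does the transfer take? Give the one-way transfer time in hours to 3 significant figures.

Transfer-ellipse semi-major axis a_t = (r₁ + r₂)/2 = (58400 + 7460)/2 = 32930 km.
By Kepler's third law the transfer-orbit period is T = 2π√(a_t³/μ), so t = T/2 = 29740 s.
Converting: 29740 s ÷ 3600 s/hour = 8.26 hours.

t = 8.26 hours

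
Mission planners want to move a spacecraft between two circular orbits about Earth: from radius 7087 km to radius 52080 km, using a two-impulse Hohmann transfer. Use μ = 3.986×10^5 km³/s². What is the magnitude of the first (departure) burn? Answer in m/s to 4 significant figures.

The Hohmann ellipse has a_t = (r₁ + r₂)/2 = 29583.5 km.
Circular speed at r = 7087 km: v_c = √(μ/r) = 7.500 km/s.
Transfer-orbit speed at the same r (vis-viva, a = a_t): v_t = √[μ(2/r − 1/a_t)] = 9.951 km/s.
Δv₁ = |v_t − v_c| = |9.951 − 7.500| = 2.451 km/s.

Δv₁ = 2451 m/s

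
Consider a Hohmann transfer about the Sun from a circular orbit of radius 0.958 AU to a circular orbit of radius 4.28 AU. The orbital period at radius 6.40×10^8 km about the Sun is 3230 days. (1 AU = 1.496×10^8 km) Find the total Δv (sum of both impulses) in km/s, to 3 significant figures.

Δv = 14.2 km/s

From Kepler's third law T² = 4π²r³/μ at r = 6.40×10^8 km, T = 3230 days = 3230 × 86400 s = 2.79072×10^8 s: μ = 4π²r³/T² = 1.32882×10^11 km³/s².
In km: r₁ = 0.958 × 1.496×10^8 = 1.433168×10^8 km; r₂ = 4.28 × 1.496×10^8 = 6.40288×10^8 km.
The Hohmann ellipse has a_t = (r₁ + r₂)/2 = 3.918024×10^8 km.
Circular speed at r₁: v₁ = √(μ/r₁) = √(1.32882×10^11/1.433168×10^8) = 30.450 km/s.
Transfer-orbit speed at r₁ (vis-viva): v_p = √[μ(2/r₁ − 1/a_t)] = 38.926 km/s.
First burn Δv₁ = |v_p − v₁| = 8.476 km/s.
At r₂, v₂ = √(μ/r₂) = 14.406 km/s.
Transfer-orbit speed at r₂: v_a = √[μ(2/r₂ − 1/a_t)] = 8.7129 km/s.
Second burn Δv₂ = |v₂ − v_a| = 5.693 km/s.
Δv = Δv₁ + Δv₂ = 8.476 + 5.693 = 14.17 km/s.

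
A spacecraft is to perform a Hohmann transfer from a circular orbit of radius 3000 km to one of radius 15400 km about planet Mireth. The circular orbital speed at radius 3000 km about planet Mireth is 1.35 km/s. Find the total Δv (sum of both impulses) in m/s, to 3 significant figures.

From the circular-orbit relation v² = μ/r at r = 3000 km: μ = v²r = (1.35)² × 3000 = 5467.50 km³/s².
The Hohmann ellipse has a_t = (r₁ + r₂)/2 = 9200 km.
Circular speed at r₁: v₁ = √(μ/r₁) = √(5467.50/3000) = 1.3500 km/s.
Transfer-orbit speed at r₁ (vis-viva equation): v_p = √[μ(2/r₁ − 1/a_t)] = 1.7466 km/s.
First burn Δv₁ = |v_p − v₁| = 0.3966 km/s.
Circular speed at r₂: v₂ = √(μ/r₂) = 0.59585 km/s.
Transfer-orbit speed at r₂: v_a = √[μ(2/r₂ − 1/a_t)] = 0.34025 km/s.
Second burn Δv₂ = |v₂ − v_a| = 0.2556 km/s.
Total Δv = Δv₁ + Δv₂ = 0.6522 km/s.

Δv = 652 m/s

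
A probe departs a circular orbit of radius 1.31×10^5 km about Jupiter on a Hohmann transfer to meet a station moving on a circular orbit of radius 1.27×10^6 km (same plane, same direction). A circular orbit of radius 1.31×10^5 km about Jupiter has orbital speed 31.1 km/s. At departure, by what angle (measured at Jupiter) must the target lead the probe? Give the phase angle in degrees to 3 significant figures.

φ = 106°

From the circular-orbit relation v² = μ/r at r = 1.31×10^5 km: μ = v²r = (31.1)² × 1.31×10^5 = 1.26705×10^8 km³/s².
Semi-major axis of the transfer orbit: a_t = (1.310×10^5 + 1.270×10^6)/2 = 7.005×10^5 km.
The half-period of the transfer ellipse is t = π√(a_t³/μ) = 1.636×10^5 s.
Target angular speed ω₂ = √(μ/r₂³) = 7.865×10^-6 rad/s.
Angle swept by the target during transfer: ω₂·t = 1.287 rad = 73.74°.
The probe traverses 180° on the transfer ellipse, so the target must lead by 180° − 73.74° = 106°.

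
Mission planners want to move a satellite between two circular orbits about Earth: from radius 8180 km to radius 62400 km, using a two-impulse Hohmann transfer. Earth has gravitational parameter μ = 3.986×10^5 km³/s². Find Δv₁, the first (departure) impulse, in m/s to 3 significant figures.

Transfer-ellipse semi-major axis a_t = (r₁ + r₂)/2 = (8180 + 62400)/2 = 35290 km.
Circular speed at r = 8180 km: v_c = √(μ/r) = 6.9806 km/s.
Vis-viva on the transfer ellipse at r = 8180 km gives v_t = √[μ(2/r − 1/a_t)] = 9.2824 km/s.
Δv₁ = |v_t − v_c| = |9.2824 − 6.9806| = 2.302 km/s.

Δv₁ = 2300 m/s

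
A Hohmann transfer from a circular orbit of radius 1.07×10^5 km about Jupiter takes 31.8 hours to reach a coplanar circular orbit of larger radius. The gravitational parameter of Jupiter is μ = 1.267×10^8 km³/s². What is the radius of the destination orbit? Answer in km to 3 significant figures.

Transfer time t = 31.8 hours = 1.1448×10^5 s, and t = π√(a_t³/μ).
So a_t = (μ t²/π²)^(1/3) = (1.267×10^8 × (1.1448×10^5)² / π²)^(1/3) = 5.5205×10^5 km.
Since a_t = (r₁ + r₂)/2, r₂ = 2a_t − r₁ = 2×5.5205×10^5 − 1.070×10^5 = 9.971×10^5 km.

r₂ = 9.97×10^5 km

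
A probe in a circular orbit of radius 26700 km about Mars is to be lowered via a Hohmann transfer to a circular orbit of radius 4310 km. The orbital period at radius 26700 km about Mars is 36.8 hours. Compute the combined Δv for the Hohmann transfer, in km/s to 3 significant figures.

Δv = 1.58 km/s

From Kepler's third law T² = 4π²r³/μ at r = 26700 km, T = 36.8 hours = 36.8 × 3600 s = 1.3248×10^5 s: μ = 4π²r³/T² = 42814.7 km³/s².
The Hohmann ellipse has a_t = (r₁ + r₂)/2 = 15505 km.
Circular speed at r₁: v₁ = √(μ/r₁) = √(42814.7/26700) = 1.2663 km/s.
Transfer-orbit speed at r₁ (v² = μ(2/r − 1/a)): v_a = √[μ(2/r₁ − 1/a_t)] = 0.66764 km/s.
First burn Δv₁ = |v_a − v₁| = 0.5987 km/s.
At r₂, v₂ = √(μ/r₂) = 3.1518 km/s.
Transfer-orbit speed at r₂: v_p = √[μ(2/r₂ − 1/a_t)] = 4.1360 km/s.
Second burn Δv₂ = |v₂ − v_p| = 0.9842 km/s.
Total Δv = Δv₁ + Δv₂ = 1.583 km/s.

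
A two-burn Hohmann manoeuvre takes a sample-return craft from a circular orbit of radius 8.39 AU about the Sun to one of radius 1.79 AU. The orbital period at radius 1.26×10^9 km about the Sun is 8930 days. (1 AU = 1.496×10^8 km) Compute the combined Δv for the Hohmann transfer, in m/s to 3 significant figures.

Δv = 10500 m/s

From Kepler's third law T² = 4π²r³/μ at r = 1.26×10^9 km, T = 8930 days = 8930 × 86400 s = 7.71552×10^8 s: μ = 4π²r³/T² = 1.32660×10^11 km³/s².
In km: r₁ = 8.39 × 1.496×10^8 = 1.255144×10^9 km; r₂ = 1.79 × 1.496×10^8 = 2.67784×10^8 km.
Transfer-ellipse semi-major axis a_t = (r₁ + r₂)/2 = (1.255144×10^9 + 2.67784×10^8)/2 = 7.61464×10^8 km.
At r₁ the circular-orbit speed is v₁ = √(μ/r₁) = 10.281 km/s.
On the transfer ellipse at r₁, vis-viva gives v_a = √[μ(2/r₁ − 1/a_t)] = 6.0967 km/s.
First burn Δv₁ = |v_a − v₁| = 4.184 km/s.
At r₂, v₂ = √(μ/r₂) = 22.258 km/s.
Transfer-orbit speed at r₂: v_p = √[μ(2/r₂ − 1/a_t)] = 28.576 km/s.
Second burn Δv₂ = |v₂ − v_p| = 6.318 km/s.
Total Δv = Δv₁ + Δv₂ = 10.50 km/s.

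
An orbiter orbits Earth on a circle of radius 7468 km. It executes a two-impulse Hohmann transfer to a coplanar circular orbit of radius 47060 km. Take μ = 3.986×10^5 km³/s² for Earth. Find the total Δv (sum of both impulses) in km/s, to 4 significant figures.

Δv = 3.680 km/s

The Hohmann ellipse has a_t = (r₁ + r₂)/2 = 27264 km.
Circular speed at r₁: v₁ = √(μ/r₁) = √(3.986×10^5/7468) = 7.3058 km/s.
Transfer-orbit speed at r₁ (vis-viva equation): v_p = √[μ(2/r₁ − 1/a_t)] = 9.5984 km/s.
First burn Δv₁ = |v_p − v₁| = 2.293 km/s.
Circular speed at r₂: v₂ = √(μ/r₂) = 2.910 km/s.
Transfer-orbit speed at r₂: v_a = √[μ(2/r₂ − 1/a_t)] = 1.523 km/s.
Second burn Δv₂ = |v₂ − v_a| = 1.387 km/s.
Δv = Δv₁ + Δv₂ = 2.293 + 1.387 = 3.680 km/s.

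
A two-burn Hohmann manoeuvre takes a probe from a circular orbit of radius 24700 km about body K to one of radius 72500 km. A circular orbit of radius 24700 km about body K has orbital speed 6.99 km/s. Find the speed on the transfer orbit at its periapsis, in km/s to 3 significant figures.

From the circular-orbit relation v² = μ/r at r = 24700 km: μ = v²r = (6.99)² × 24700 = 1.20684×10^6 km³/s².
The Hohmann ellipse has a_t = (r₁ + r₂)/2 = 48600 km.
At periapsis, r = 24700 km.
Vis-viva: v = √[μ(2/r − 1/a_t)] = √[1.20684×10^6 × (2/24700 − 1/48600)] = 8.537 km/s.

v = 8.54 km/s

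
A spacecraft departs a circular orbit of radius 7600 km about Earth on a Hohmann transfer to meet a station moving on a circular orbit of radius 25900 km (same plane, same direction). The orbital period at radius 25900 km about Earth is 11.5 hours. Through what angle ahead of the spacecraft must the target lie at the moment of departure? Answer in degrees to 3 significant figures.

φ = 86.4°

From Kepler's third law T² = 4π²r³/μ at r = 25900 km, T = 11.5 hours = 11.5 × 3600 s = 41400 s: μ = 4π²r³/T² = 4.00183×10^5 km³/s².
Transfer-ellipse semi-major axis a_t = (r₁ + r₂)/2 = (7600 + 25900)/2 = 16750 km.
Transfer time t = π√(a_t³/μ) = 10765.7 s.
Target angular speed ω₂ = √(μ/r₂³) = 1.51768×10^-4 rad/s.
Angle swept by the target during transfer: ω₂·t = 1.633889 rad = 93.61°.
The spacecraft traverses 180° on the transfer ellipse, so the target must lead by 180° − 93.61° = 86.4°.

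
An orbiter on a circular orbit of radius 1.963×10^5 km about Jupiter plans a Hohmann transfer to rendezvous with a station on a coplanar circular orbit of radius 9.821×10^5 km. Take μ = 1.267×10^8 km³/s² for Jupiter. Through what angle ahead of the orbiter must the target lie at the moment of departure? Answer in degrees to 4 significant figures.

φ = 96.36°

Transfer-ellipse semi-major axis a_t = (r₁ + r₂)/2 = (1.963×10^5 + 9.821×10^5)/2 = 5.892×10^5 km.
The half-period of the transfer ellipse is t = π√(a_t³/μ) = 1.262280×10^5 s.
Target angular speed ω₂ = √(μ/r₂³) = 1.156524×10^-5 rad/s.
Angle swept by the target during transfer: ω₂·t = 1.45986 rad = 83.64°.
The orbiter traverses 180° on the transfer ellipse, so the target must lead by 180° − 83.64° = 96.36°.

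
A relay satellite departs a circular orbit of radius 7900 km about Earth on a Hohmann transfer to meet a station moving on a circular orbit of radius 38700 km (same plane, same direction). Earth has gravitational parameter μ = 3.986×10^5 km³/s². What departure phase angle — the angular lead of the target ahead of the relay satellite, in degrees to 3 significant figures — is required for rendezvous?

φ = 95.9°

The Hohmann ellipse has a_t = (r₁ + r₂)/2 = 23300 km.
Transfer time t = π√(a_t³/μ) = 17697.6 s.
Target angular speed ω₂ = √(μ/r₂³) = 8.29282×10^-5 rad/s.
Angle swept by the target during transfer: ω₂·t = 1.4676 rad = 84.09°.
Arrival is 180° from departure on the ellipse, so φ = 180° − 84.09° = 95.9°.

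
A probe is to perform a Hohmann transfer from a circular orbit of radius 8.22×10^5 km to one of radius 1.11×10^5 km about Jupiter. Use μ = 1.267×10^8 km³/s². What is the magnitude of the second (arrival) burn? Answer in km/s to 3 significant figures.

Δv₂ = 11.1 km/s

Semi-major axis of the transfer orbit: a_t = (8.220×10^5 + 1.110×10^5)/2 = 4.665×10^5 km.
Circular speed at r = 1.110×10^5 km: v_c = √(μ/r) = 33.79 km/s.
Vis-viva on the transfer ellipse at r = 1.110×10^5 km gives v_t = √[μ(2/r − 1/a_t)] = 44.85 km/s.
Δv₂ = |v_t − v_c| = |44.85 − 33.79| = 11.06 km/s.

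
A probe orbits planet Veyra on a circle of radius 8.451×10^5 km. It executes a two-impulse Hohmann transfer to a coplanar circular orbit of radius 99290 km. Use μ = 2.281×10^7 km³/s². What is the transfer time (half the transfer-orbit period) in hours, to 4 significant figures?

t = 59.29 hours

Semi-major axis of the transfer orbit: a_t = (8.451×10^5 + 99290)/2 = 4.72195×10^5 km.
Transfer time t = π√(a_t³/μ) = π√((4.72195×10^5)³ / 2.281×10^7) = 2.1344×10^5 s.
Converting: 2.1344×10^5 s ÷ 3600 s/hour = 59.29 hours.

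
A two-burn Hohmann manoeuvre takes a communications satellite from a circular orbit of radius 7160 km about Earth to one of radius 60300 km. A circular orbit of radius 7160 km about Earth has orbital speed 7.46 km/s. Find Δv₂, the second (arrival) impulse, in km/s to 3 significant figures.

From the circular-orbit relation v² = μ/r at r = 7160 km: μ = v²r = (7.46)² × 7160 = 3.98465×10^5 km³/s².
Transfer-ellipse semi-major axis a_t = (r₁ + r₂)/2 = (7160 + 60300)/2 = 33730 km.
On the circular orbit at r = 60300 km, v_c = √(μ/r) = 2.5706 km/s.
Transfer-orbit speed at the same r (vis-viva, a = a_t): v_t = √[μ(2/r − 1/a_t)] = 1.1844 km/s.
Δv₂ = |v_t − v_c| = |1.1844 − 2.5706| = 1.386 km/s.

Δv₂ = 1.39 km/s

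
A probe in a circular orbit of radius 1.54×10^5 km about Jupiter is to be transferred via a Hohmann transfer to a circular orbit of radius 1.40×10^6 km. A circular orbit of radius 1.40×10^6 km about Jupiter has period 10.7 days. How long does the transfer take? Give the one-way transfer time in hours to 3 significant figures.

t = 53.1 hours

From Kepler's third law T² = 4π²r³/μ at r = 1.40×10^6 km, T = 10.7 days = 10.7 × 86400 s = 9.2448×10^5 s: μ = 4π²r³/T² = 1.26750×10^8 km³/s².
Transfer-ellipse semi-major axis a_t = (r₁ + r₂)/2 = (1.540×10^5 + 1.400×10^6)/2 = 7.770×10^5 km.
Half the transfer-orbit period gives t = π√(a_t³/μ) = 1.911×10^5 s.
Converting: 1.911×10^5 s ÷ 3600 s/hour = 53.1 hours.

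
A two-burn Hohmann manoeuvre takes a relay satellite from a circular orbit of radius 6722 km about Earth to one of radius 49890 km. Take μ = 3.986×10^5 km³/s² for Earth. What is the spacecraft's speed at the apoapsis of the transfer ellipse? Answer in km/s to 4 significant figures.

The Hohmann ellipse has a_t = (r₁ + r₂)/2 = 28306 km.
The apoapsis of the transfer ellipse is at r = 49890 km.
From the vis-viva equation, v = √[μ(2/r − 1/a_t)] = 1.377 km/s.

v = 1.377 km/s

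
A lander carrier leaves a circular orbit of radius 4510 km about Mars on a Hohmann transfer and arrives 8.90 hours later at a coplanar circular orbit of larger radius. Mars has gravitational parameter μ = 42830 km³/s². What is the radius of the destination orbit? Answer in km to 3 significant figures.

r₂ = 28400 km

Transfer time t = 8.90 hours = 32040 s, and t = π√(a_t³/μ).
So a_t = (μ t²/π²)^(1/3) = (42830 × (32040)² / π²)^(1/3) = 16454 km.
Since a_t = (r₁ + r₂)/2, r₂ = 2a_t − r₁ = 2×16454 − 4510 = 28398 km.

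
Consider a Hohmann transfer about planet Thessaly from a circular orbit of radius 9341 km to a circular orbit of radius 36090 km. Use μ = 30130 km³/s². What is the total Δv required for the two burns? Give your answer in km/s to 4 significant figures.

Transfer-ellipse semi-major axis a_t = (r₁ + r₂)/2 = (9341 + 36090)/2 = 22715.5 km.
At r₁ the circular-orbit speed is v₁ = √(μ/r₁) = 1.7960 km/s.
On the transfer ellipse at r₁, v² = μ(2/r − 1/a) gives v_p = √[μ(2/r₁ − 1/a_t)] = 2.2638 km/s.
First burn Δv₁ = |v_p − v₁| = 0.4678 km/s.
Circular speed at r₂: v₂ = √(μ/r₂) = 0.9137 km/s.
Transfer-orbit speed at r₂: v_a = √[μ(2/r₂ − 1/a_t)] = 0.5859 km/s.
Second burn Δv₂ = |v₂ − v_a| = 0.3278 km/s.
Total Δv = Δv₁ + Δv₂ = 0.7956 km/s.

Δv = 0.7956 km/s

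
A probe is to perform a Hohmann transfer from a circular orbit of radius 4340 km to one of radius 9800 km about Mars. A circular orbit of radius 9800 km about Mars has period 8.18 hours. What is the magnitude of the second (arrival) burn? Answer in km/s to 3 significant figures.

Δv₂ = 0.453 km/s

From Kepler's third law T² = 4π²r³/μ at r = 9800 km, T = 8.18 hours = 8.18 × 3600 s = 29448 s: μ = 4π²r³/T² = 42847.6 km³/s².
Transfer-ellipse semi-major axis a_t = (r₁ + r₂)/2 = (4340 + 9800)/2 = 7070 km.
Circular speed at r = 9800 km: v_c = √(μ/r) = 2.0910 km/s.
Transfer-orbit speed at the same r (vis-viva, a = a_t): v_t = √[μ(2/r − 1/a_t)] = 1.6383 km/s.
Δv₂ = |v_t − v_c| = |1.6383 − 2.0910| = 0.4527 km/s.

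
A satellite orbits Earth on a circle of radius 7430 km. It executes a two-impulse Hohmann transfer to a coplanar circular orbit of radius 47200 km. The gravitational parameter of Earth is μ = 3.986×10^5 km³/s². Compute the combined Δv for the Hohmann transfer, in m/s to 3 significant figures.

Δv = 3690 m/s

Transfer-ellipse semi-major axis a_t = (r₁ + r₂)/2 = (7430 + 47200)/2 = 27315 km.
Circular speed at r₁: v₁ = √(μ/r₁) = √(3.986×10^5/7430) = 7.324 km/s.
On the transfer ellipse at r₁, vis-viva equation gives v_p = √[μ(2/r₁ − 1/a_t)] = 9.628 km/s.
First burn Δv₁ = |v_p − v₁| = 2.304 km/s.
At r₂, v₂ = √(μ/r₂) = 2.906 km/s.
Transfer-orbit speed at r₂: v_a = √[μ(2/r₂ − 1/a_t)] = 1.516 km/s.
Second burn Δv₂ = |v₂ − v_a| = 1.390 km/s.
Total Δv = Δv₁ + Δv₂ = 3.694 km/s.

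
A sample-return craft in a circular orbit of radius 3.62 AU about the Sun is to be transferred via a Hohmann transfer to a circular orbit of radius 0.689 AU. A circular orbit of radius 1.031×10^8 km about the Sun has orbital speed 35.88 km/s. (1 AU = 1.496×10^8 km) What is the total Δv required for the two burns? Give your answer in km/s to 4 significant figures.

From the circular-orbit relation v² = μ/r at r = 1.031×10^8 km: μ = v²r = (35.88)² × 1.031×10^8 = 1.32728×10^11 km³/s².
In km: r₁ = 3.62 × 1.496×10^8 = 5.41552×10^8 km; r₂ = 0.689 × 1.496×10^8 = 1.030744×10^8 km.
Semi-major axis of the transfer orbit: a_t = (5.41552×10^8 + 1.030744×10^8)/2 = 3.223132×10^8 km.
Circular speed at r₁: v₁ = √(μ/r₁) = √(1.32728×10^11/5.41552×10^8) = 15.655 km/s.
Transfer-orbit speed at r₁ (vis-viva equation): v_a = √[μ(2/r₁ − 1/a_t)] = 8.8532 km/s.
First burn Δv₁ = |v_a − v₁| = 6.802 km/s.
Circular speed at r₂: v₂ = √(μ/r₂) = 35.88 km/s.
Transfer-orbit speed at r₂: v_p = √[μ(2/r₂ − 1/a_t)] = 46.51 km/s.
Second burn Δv₂ = |v₂ − v_p| = 10.63 km/s.
Total Δv = Δv₁ + Δv₂ = 17.43 km/s.

Δv = 17.43 km/s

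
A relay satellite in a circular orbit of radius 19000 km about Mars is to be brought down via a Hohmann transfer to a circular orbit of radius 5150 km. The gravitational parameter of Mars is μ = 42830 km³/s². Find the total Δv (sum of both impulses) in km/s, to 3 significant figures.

Δv = 1.25 km/s

Transfer-ellipse semi-major axis a_t = (r₁ + r₂)/2 = (19000 + 5150)/2 = 12075 km.
At r₁ the circular-orbit speed is v₁ = √(μ/r₁) = 1.501403 km/s.
Transfer-orbit speed at r₁ (vis-viva): v_a = √[μ(2/r₁ − 1/a_t)] = 0.9805219 km/s.
First burn Δv₁ = |v_a − v₁| = 0.520881 km/s.
At r₂, v₂ = √(μ/r₂) = 2.883835 km/s.
Transfer-orbit speed at r₂: v_p = √[μ(2/r₂ − 1/a_t)] = 3.617459 km/s.
Second burn Δv₂ = |v₂ − v_p| = 0.733624 km/s.
Total Δv = Δv₁ + Δv₂ = 1.255 km/s.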